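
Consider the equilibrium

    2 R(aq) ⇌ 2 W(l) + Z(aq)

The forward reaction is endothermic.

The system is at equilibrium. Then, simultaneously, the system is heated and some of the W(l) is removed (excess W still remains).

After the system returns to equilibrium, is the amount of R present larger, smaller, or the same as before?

The forward reaction is endothermic. Raising T favours the endothermic direction — shift to the right.
W is a pure liquid; its activity is 1 regardless of amount, so Q is unaffected — no shift from this change.
The net shift is to the right. R is a reactant, so its amount decreases.

decreases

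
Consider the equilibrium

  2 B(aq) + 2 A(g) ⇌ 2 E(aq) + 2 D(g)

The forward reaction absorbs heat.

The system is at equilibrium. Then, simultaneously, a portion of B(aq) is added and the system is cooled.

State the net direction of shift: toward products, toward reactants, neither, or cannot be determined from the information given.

cannot be determined

Adding B (aq), a reactant, drives the reaction to the right.
The forward reaction is endothermic. Lowering T favours the exothermic direction — shift to the left.
The individual effects push in opposite directions; without quantitative information the net direction cannot be determined.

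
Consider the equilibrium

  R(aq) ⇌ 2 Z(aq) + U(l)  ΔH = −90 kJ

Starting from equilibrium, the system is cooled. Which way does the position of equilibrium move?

The forward reaction is exothermic. Lowering T favours the exothermic direction — shift to the right.

right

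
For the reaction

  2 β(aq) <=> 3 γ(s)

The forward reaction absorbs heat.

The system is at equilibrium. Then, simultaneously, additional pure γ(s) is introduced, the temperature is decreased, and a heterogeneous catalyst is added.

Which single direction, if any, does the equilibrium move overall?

γ is a pure solid; its activity is 1 regardless of amount, so Q is unaffected — no shift from this change.
The forward reaction is endothermic. Lowering T favours the exothermic direction — shift to the left.
A catalyst speeds both forward and reverse rates equally; it changes neither Q nor K — no shift from this change.
Only the nonzero effect(s) matter; the net shift is to the left.

left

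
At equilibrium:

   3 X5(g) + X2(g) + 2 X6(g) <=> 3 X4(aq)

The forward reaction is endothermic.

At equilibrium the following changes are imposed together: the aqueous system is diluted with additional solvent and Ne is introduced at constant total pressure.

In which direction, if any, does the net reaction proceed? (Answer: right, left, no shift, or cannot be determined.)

cannot be determined

Dilution lowers every aqueous concentration by the same factor. Δn_aq = 3 − 0 = +3, so the system shifts toward the side with more dissolved moles — to the right.
Adding inert gas at constant total pressure expands the volume and lowers every reacting partial pressure. With Δn_gas = 0 − 6 = -6, Q moves away from K toward the side with fewer gas moles, so the system shifts toward the side with more gas moles — to the left.
The individual effects push in opposite directions; without quantitative information the net direction cannot be determined.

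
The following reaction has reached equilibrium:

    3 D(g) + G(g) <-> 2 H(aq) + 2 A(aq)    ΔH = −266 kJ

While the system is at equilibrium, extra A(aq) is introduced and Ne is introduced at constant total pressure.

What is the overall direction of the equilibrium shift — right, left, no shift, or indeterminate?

left

Adding A (aq), a product, drives the reaction to the left.
Adding inert gas at constant total pressure expands the volume and lowers every reacting partial pressure. With Δn_gas = 0 − 4 = -4, Q moves away from K toward the side with fewer gas moles, so the system shifts toward the side with more gas moles — to the left.
All effects act in the same direction — net shift to the left.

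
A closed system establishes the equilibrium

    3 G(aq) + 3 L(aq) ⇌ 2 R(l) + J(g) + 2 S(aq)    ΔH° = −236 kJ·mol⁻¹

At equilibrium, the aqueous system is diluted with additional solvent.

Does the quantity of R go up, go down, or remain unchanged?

decreases

Dilution lowers every aqueous concentration by the same factor. Δn_aq = 2 − 6 = -4, so the system shifts toward the side with more dissolved moles — to the left.
The net shift is to the left. R is a product, so its amount decreases.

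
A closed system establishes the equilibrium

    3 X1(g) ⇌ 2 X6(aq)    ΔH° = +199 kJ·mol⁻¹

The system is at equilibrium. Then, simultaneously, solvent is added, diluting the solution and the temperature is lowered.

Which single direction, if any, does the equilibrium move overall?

Dilution lowers every aqueous concentration by the same factor. Δn_aq = 2 − 0 = +2, so the system shifts toward the side with more dissolved moles — to the right.
The forward reaction is endothermic. Lowering T favours the exothermic direction — shift to the left.
The individual effects push in opposite directions; without quantitative information the net direction cannot be determined.

cannot be determined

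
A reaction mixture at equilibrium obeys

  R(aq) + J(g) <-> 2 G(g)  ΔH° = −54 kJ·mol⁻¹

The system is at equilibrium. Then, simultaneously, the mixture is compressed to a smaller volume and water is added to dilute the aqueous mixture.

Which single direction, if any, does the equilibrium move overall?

Gas moles: reactants 1, products 2 (Δn_gas = +1). Compression shifts the system toward the side with fewer moles of gas — to the left.
Dilution lowers every aqueous concentration by the same factor. Δn_aq = 0 − 1 = -1, so the system shifts toward the side with more dissolved moles — to the left.
All effects act in the same direction — net shift to the left.

left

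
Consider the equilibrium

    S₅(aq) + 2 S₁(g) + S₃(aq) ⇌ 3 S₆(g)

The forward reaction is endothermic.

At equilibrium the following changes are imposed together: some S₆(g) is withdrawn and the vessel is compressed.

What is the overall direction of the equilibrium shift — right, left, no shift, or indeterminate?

Removing S₆ (g), a product, drives the reaction to the right.
Gas moles: reactants 2, products 3 (Δn_gas = +1). Compression shifts the system toward the side with fewer moles of gas — to the left.
The individual effects push in opposite directions; without quantitative information the net direction cannot be determined.

cannot be determined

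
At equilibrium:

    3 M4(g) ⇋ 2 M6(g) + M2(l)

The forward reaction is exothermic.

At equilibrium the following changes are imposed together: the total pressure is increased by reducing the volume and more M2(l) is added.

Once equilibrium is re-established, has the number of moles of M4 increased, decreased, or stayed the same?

Gas moles: reactants 3, products 2 (Δn_gas = -1). Compression shifts the system toward the side with fewer moles of gas — to the right.
M2 is a pure liquid; its activity is 1 regardless of amount, so Q is unaffected — no shift from this change.
The net shift is to the right. M4 is a reactant, so its amount decreases.

decreases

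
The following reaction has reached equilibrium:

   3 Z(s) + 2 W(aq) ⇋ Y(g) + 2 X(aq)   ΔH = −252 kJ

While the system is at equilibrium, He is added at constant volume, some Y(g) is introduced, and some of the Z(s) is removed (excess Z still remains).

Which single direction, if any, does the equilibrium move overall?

left

At constant volume, adding an inert gas leaves every reacting species' partial pressure unchanged, so Q is unchanged — no shift from this change.
Adding Y (g), a product, drives the reaction to the left.
Z is a pure solid; its activity is 1 regardless of amount, so Q is unaffected — no shift from this change.
Only the nonzero effect(s) matter; the net shift is to the left.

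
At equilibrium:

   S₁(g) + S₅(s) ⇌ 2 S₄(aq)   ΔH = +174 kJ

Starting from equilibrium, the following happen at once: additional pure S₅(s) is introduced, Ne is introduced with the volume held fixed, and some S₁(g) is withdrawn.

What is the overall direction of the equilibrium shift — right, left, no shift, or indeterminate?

S₅ is a pure solid; its activity is 1 regardless of amount, so Q is unaffected — no shift from this change.
At constant volume, adding an inert gas leaves every reacting species' partial pressure unchanged, so Q is unchanged — no shift from this change.
Removing S₁ (g), a reactant, drives the reaction to the left.
Only the nonzero effect(s) matter; the net shift is to the left.

left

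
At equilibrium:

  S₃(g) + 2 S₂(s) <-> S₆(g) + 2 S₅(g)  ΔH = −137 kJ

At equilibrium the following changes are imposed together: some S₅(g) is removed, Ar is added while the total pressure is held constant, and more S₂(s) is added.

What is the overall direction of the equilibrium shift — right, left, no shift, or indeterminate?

right

Removing S₅ (g), a product, drives the reaction to the right.
Adding inert gas at constant total pressure expands the volume and lowers every reacting partial pressure. With Δn_gas = 3 − 1 = +2, Q moves away from K toward the side with fewer gas moles, so the system shifts toward the side with more gas moles — to the right.
S₂ is a pure solid; its activity is 1 regardless of amount, so Q is unaffected — no shift from this change.
Only the nonzero effect(s) matter; the net shift is to the right.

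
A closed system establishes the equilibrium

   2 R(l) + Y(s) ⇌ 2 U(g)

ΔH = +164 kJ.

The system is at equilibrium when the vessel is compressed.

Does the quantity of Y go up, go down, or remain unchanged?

increases

Gas moles: reactants 0, products 2 (Δn_gas = +2). Compression shifts the system toward the side with fewer moles of gas — to the left.
The net shift is to the left. Y is a reactant, so its amount increases.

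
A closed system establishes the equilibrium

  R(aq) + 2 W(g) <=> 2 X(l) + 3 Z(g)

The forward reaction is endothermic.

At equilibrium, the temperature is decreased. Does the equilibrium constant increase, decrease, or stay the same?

K depends on temperature via the van 't Hoff relation. The forward reaction is endothermic, so lowering T decreases K.

decreases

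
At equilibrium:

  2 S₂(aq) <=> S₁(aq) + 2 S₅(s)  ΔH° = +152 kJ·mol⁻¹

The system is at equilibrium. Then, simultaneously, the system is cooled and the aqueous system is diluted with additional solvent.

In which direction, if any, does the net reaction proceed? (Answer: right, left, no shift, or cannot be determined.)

left

The forward reaction is endothermic. Lowering T favours the exothermic direction — shift to the left.
Dilution lowers every aqueous concentration by the same factor. Δn_aq = 1 − 2 = -1, so the system shifts toward the side with more dissolved moles — to the left.
All effects act in the same direction — net shift to the left.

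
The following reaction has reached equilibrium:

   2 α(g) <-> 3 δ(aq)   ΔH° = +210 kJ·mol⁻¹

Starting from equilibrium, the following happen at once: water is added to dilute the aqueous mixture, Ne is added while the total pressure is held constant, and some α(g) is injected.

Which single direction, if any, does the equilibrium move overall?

cannot be determined

Dilution lowers every aqueous concentration by the same factor. Δn_aq = 3 − 0 = +3, so the system shifts toward the side with more dissolved moles — to the right.
Adding inert gas at constant total pressure expands the volume and lowers every reacting partial pressure. With Δn_gas = 0 − 2 = -2, Q moves away from K toward the side with fewer gas moles, so the system shifts toward the side with more gas moles — to the left.
Adding α (g), a reactant, drives the reaction to the right.
The individual effects push in opposite directions; without quantitative information the net direction cannot be determined.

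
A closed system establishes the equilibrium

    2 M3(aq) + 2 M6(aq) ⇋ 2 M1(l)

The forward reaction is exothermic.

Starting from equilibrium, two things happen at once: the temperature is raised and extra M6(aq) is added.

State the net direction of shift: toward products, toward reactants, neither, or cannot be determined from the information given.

cannot be determined

The forward reaction is exothermic. Raising T favours the endothermic direction — shift to the left.
Adding M6 (aq), a reactant, drives the reaction to the right.
The individual effects push in opposite directions; without quantitative information the net direction cannot be determined.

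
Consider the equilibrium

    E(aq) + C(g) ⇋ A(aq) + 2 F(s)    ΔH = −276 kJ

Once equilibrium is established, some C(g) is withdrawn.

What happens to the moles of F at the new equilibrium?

decreases

Removing C (g), a reactant, drives the reaction to the left.
The net shift is to the left. F is a product, so its amount decreases.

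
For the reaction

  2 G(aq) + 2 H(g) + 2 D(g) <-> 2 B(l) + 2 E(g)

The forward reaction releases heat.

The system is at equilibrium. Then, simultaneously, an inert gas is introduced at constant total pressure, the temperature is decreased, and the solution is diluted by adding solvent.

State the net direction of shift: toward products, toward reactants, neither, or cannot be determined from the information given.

cannot be determined

Adding inert gas at constant total pressure expands the volume and lowers every reacting partial pressure. With Δn_gas = 2 − 4 = -2, Q moves away from K toward the side with fewer gas moles, so the system shifts toward the side with more gas moles — to the left.
The forward reaction is exothermic. Lowering T favours the exothermic direction — shift to the right.
Dilution lowers every aqueous concentration by the same factor. Δn_aq = 0 − 2 = -2, so the system shifts toward the side with more dissolved moles — to the left.
The individual effects push in opposite directions; without quantitative information the net direction cannot be determined.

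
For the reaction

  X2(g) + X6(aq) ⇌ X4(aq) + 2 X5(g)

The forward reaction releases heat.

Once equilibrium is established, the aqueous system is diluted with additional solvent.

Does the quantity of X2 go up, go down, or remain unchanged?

unchanged

Dilution scales every aqueous concentration by the same factor. Δn_aq = 1 − 1 = 0, so Q is unchanged — no shift.
No net shift occurs, so the amount of X2 is unchanged.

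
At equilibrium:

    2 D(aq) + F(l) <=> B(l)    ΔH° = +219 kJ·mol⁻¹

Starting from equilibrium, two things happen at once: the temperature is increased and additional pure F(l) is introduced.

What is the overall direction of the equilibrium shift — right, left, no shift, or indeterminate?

right

The forward reaction is endothermic. Raising T favours the endothermic direction — shift to the right.
F is a pure liquid; its activity is 1 regardless of amount, so Q is unaffected — no shift from this change.
Only the nonzero effect(s) matter; the net shift is to the right.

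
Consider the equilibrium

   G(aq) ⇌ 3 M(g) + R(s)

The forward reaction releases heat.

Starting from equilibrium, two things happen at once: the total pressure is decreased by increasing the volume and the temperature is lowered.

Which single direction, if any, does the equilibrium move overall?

right

Gas moles: reactants 0, products 3 (Δn_gas = +3). Expansion shifts the system toward the side with more moles of gas — to the right.
The forward reaction is exothermic. Lowering T favours the exothermic direction — shift to the right.
All effects act in the same direction — net shift to the right.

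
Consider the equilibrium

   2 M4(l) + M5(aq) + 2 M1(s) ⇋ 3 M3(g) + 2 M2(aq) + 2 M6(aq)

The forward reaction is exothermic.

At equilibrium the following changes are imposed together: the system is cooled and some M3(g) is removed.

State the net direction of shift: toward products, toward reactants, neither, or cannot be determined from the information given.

The forward reaction is exothermic. Lowering T favours the exothermic direction — shift to the right.
Removing M3 (g), a product, drives the reaction to the right.
All effects act in the same direction — net shift to the right.

right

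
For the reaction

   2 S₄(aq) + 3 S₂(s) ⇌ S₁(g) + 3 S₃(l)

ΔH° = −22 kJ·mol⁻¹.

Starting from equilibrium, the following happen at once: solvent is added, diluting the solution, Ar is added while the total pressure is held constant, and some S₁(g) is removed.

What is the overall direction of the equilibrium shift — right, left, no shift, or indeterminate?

Dilution lowers every aqueous concentration by the same factor. Δn_aq = 0 − 2 = -2, so the system shifts toward the side with more dissolved moles — to the left.
Adding inert gas at constant total pressure expands the volume and lowers every reacting partial pressure. With Δn_gas = 1 − 0 = +1, Q moves away from K toward the side with fewer gas moles, so the system shifts toward the side with more gas moles — to the right.
Removing S₁ (g), a product, drives the reaction to the right.
The individual effects push in opposite directions; without quantitative information the net direction cannot be determined.

cannot be determined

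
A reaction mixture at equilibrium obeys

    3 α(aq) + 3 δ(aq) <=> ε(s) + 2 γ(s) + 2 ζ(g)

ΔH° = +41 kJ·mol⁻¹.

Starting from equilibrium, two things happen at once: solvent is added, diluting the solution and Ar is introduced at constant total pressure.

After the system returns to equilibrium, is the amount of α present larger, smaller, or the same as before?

cannot be determined

Dilution lowers every aqueous concentration by the same factor. Δn_aq = 0 − 6 = -6, so the system shifts toward the side with more dissolved moles — to the left.
Adding inert gas at constant total pressure expands the volume and lowers every reacting partial pressure. With Δn_gas = 2 − 0 = +2, Q moves away from K toward the side with fewer gas moles, so the system shifts toward the side with more gas moles — to the right.
The two effects oppose each other, so the net shift — and hence the change in α — cannot be determined from the given information.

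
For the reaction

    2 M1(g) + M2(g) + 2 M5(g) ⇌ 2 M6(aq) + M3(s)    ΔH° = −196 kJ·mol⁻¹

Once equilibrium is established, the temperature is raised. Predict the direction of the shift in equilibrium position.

The forward reaction is exothermic. Raising T favours the endothermic direction — shift to the left.

left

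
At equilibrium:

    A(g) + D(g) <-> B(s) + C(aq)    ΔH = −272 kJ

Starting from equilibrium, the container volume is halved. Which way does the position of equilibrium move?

right

Gas moles: reactants 2, products 0 (Δn_gas = -2). Compression shifts the system toward the side with fewer moles of gas — to the right.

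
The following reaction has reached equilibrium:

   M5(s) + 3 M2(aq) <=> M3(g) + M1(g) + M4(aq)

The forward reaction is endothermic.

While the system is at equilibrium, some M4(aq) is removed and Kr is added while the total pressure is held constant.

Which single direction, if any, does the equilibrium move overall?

Removing M4 (aq), a product, drives the reaction to the right.
Adding inert gas at constant total pressure expands the volume and lowers every reacting partial pressure. With Δn_gas = 2 − 0 = +2, Q moves away from K toward the side with fewer gas moles, so the system shifts toward the side with more gas moles — to the right.
All effects act in the same direction — net shift to the right.

right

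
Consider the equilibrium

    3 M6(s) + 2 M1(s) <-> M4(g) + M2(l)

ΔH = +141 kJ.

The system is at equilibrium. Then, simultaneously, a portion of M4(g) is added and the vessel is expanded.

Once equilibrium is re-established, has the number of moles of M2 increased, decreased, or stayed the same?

Adding M4 (g), a product, drives the reaction to the left.
Gas moles: reactants 0, products 1 (Δn_gas = +1). Expansion shifts the system toward the side with more moles of gas — to the right.
The two effects oppose each other, so the net shift — and hence the change in M2 — cannot be determined from the given information.

cannot be determined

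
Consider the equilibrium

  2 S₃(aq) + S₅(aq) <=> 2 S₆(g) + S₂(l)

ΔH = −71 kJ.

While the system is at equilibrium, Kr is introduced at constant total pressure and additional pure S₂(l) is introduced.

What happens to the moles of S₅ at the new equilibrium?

decreases

Adding inert gas at constant total pressure expands the volume and lowers every reacting partial pressure. With Δn_gas = 2 − 0 = +2, Q moves away from K toward the side with fewer gas moles, so the system shifts toward the side with more gas moles — to the right.
S₂ is a pure liquid; its activity is 1 regardless of amount, so Q is unaffected — no shift from this change.
The net shift is to the right. S₅ is a reactant, so its amount decreases.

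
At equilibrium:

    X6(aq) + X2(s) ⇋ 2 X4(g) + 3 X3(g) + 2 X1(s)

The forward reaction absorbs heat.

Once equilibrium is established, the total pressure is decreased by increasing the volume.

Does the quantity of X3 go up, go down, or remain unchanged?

increases

Gas moles: reactants 0, products 5 (Δn_gas = +5). Expansion shifts the system toward the side with more moles of gas — to the right.
The net shift is to the right. X3 is a product, so its amount increases.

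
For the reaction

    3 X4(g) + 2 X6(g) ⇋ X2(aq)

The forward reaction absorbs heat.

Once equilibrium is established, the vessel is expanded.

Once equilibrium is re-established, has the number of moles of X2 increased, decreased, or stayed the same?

Gas moles: reactants 5, products 0 (Δn_gas = -5). Expansion shifts the system toward the side with more moles of gas — to the left.
The net shift is to the left. X2 is a product, so its amount decreases.

decreases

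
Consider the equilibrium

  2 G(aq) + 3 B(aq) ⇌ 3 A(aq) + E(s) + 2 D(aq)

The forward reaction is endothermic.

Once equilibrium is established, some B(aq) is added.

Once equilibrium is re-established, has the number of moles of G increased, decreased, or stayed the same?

decreases

Adding B (aq), a reactant, drives the reaction to the right.
The net shift is to the right. G is a reactant, so its amount decreases.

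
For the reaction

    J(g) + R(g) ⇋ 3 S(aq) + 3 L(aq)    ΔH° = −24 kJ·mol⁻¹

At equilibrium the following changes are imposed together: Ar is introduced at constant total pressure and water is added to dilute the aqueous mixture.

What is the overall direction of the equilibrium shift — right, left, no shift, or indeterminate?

Adding inert gas at constant total pressure expands the volume and lowers every reacting partial pressure. With Δn_gas = 0 − 2 = -2, Q moves away from K toward the side with fewer gas moles, so the system shifts toward the side with more gas moles — to the left.
Dilution lowers every aqueous concentration by the same factor. Δn_aq = 6 − 0 = +6, so the system shifts toward the side with more dissolved moles — to the right.
The individual effects push in opposite directions; without quantitative information the net direction cannot be determined.

cannot be determined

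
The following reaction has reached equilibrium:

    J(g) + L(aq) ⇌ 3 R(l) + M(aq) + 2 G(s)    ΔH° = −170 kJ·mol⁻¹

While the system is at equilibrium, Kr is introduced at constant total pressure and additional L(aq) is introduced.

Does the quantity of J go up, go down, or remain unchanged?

Adding inert gas at constant total pressure expands the volume and lowers every reacting partial pressure. With Δn_gas = 0 − 1 = -1, Q moves away from K toward the side with fewer gas moles, so the system shifts toward the side with more gas moles — to the left.
Adding L (aq), a reactant, drives the reaction to the right.
The two effects oppose each other, so the net shift — and hence the change in J — cannot be determined from the given information.

cannot be determined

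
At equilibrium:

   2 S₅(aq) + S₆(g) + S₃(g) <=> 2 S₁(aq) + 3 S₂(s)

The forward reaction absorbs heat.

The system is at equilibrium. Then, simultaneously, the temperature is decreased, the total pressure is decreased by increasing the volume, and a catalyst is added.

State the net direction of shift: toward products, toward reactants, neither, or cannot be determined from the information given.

The forward reaction is endothermic. Lowering T favours the exothermic direction — shift to the left.
Gas moles: reactants 2, products 0 (Δn_gas = -2). Expansion shifts the system toward the side with more moles of gas — to the left.
A catalyst speeds both forward and reverse rates equally; it changes neither Q nor K — no shift from this change.
Only the nonzero effect(s) matter; the net shift is to the left.

left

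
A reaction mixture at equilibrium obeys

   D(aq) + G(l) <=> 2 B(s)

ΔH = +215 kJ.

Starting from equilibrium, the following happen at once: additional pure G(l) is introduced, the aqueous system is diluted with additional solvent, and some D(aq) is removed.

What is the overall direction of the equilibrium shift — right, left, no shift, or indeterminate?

G is a pure liquid; its activity is 1 regardless of amount, so Q is unaffected — no shift from this change.
Dilution lowers every aqueous concentration by the same factor. Δn_aq = 0 − 1 = -1, so the system shifts toward the side with more dissolved moles — to the left.
Removing D (aq), a reactant, drives the reaction to the left.
Only the nonzero effect(s) matter; the net shift is to the left.

left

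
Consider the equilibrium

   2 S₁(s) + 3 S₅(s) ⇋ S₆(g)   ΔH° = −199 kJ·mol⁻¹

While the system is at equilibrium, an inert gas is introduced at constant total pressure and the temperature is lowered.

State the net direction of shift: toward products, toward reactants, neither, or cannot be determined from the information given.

right

Adding inert gas at constant total pressure expands the volume and lowers every reacting partial pressure. With Δn_gas = 1 − 0 = +1, Q moves away from K toward the side with fewer gas moles, so the system shifts toward the side with more gas moles — to the right.
The forward reaction is exothermic. Lowering T favours the exothermic direction — shift to the right.
All effects act in the same direction — net shift to the right.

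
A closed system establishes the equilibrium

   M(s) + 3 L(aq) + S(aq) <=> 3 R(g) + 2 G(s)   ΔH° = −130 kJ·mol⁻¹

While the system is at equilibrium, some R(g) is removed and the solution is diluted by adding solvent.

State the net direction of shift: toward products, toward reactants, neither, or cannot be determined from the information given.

cannot be determined

Removing R (g), a product, drives the reaction to the right.
Dilution lowers every aqueous concentration by the same factor. Δn_aq = 0 − 4 = -4, so the system shifts toward the side with more dissolved moles — to the left.
The individual effects push in opposite directions; without quantitative information the net direction cannot be determined.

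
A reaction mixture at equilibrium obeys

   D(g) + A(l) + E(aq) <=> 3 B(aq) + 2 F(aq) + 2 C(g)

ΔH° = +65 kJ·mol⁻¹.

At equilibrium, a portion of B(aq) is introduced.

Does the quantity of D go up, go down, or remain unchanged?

increases

Adding B (aq), a product, drives the reaction to the left.
The net shift is to the left. D is a reactant, so its amount increases.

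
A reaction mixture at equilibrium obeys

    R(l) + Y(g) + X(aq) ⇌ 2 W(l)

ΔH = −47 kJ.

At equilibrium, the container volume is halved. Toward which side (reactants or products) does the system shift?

right

Gas moles: reactants 1, products 0 (Δn_gas = -1). Compression shifts the system toward the side with fewer moles of gas — to the right.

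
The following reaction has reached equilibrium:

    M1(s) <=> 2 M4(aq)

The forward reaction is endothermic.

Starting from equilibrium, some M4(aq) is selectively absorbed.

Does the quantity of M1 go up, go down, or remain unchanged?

decreases

Removing M4 (aq), a product, drives the reaction to the right.
The net shift is to the right. M1 is a reactant, so its amount decreases.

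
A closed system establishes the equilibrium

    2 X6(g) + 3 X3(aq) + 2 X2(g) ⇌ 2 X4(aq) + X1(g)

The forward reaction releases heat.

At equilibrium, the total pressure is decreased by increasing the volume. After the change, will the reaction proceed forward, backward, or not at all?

left

Gas moles: reactants 4, products 1 (Δn_gas = -3). Expansion shifts the system toward the side with more moles of gas — to the left.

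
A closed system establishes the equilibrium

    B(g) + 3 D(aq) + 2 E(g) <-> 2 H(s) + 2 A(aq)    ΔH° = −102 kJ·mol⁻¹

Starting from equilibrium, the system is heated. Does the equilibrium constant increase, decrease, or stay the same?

decreases

K depends on temperature via the van 't Hoff relation. The forward reaction is exothermic, so raising T decreases K.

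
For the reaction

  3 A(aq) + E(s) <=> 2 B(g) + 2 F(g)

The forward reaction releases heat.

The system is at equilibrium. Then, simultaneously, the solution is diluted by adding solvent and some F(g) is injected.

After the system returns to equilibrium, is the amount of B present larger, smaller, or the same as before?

decreases

Dilution lowers every aqueous concentration by the same factor. Δn_aq = 0 − 3 = -3, so the system shifts toward the side with more dissolved moles — to the left.
Adding F (g), a product, drives the reaction to the left.
The net shift is to the left. B is a product, so its amount decreases.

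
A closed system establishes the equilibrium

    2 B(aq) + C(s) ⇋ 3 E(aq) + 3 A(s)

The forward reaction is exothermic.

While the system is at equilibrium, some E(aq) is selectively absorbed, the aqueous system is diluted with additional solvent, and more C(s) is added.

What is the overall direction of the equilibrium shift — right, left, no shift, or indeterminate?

right

Removing E (aq), a product, drives the reaction to the right.
Dilution lowers every aqueous concentration by the same factor. Δn_aq = 3 − 2 = +1, so the system shifts toward the side with more dissolved moles — to the right.
C is a pure solid; its activity is 1 regardless of amount, so Q is unaffected — no shift from this change.
Only the nonzero effect(s) matter; the net shift is to the right.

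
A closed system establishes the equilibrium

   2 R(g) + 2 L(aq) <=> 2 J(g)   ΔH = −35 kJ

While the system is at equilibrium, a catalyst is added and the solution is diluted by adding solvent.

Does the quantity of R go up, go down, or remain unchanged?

A catalyst speeds both forward and reverse rates equally; it changes neither Q nor K — no shift from this change.
Dilution lowers every aqueous concentration by the same factor. Δn_aq = 0 − 2 = -2, so the system shifts toward the side with more dissolved moles — to the left.
The net shift is to the left. R is a reactant, so its amount increases.

increases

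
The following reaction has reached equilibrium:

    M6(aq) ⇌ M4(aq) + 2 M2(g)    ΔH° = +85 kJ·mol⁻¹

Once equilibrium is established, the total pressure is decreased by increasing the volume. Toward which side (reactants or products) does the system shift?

Gas moles: reactants 0, products 2 (Δn_gas = +2). Expansion shifts the system toward the side with more moles of gas — to the right.

right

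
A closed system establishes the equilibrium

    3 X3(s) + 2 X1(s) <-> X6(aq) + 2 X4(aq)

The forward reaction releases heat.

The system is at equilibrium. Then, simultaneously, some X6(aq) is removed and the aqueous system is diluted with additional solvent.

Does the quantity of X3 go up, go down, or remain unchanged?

decreases

Removing X6 (aq), a product, drives the reaction to the right.
Dilution lowers every aqueous concentration by the same factor. Δn_aq = 3 − 0 = +3, so the system shifts toward the side with more dissolved moles — to the right.
The net shift is to the right. X3 is a reactant, so its amount decreases.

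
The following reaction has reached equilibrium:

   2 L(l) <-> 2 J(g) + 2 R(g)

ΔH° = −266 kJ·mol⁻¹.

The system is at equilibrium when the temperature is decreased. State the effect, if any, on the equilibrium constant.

K depends on temperature via the van 't Hoff relation. The forward reaction is exothermic, so lowering T increases K.

increases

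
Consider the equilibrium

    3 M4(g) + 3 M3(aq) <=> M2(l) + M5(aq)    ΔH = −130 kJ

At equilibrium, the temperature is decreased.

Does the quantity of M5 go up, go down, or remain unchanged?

increases

The forward reaction is exothermic. Lowering T favours the exothermic direction — shift to the right.
The net shift is to the right. M5 is a product, so its amount increases.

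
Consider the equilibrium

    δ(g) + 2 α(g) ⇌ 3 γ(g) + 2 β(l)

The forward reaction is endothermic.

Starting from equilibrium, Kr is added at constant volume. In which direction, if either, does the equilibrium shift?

no shift

At constant volume, adding an inert gas leaves every reacting species' partial pressure unchanged, so Q is unchanged — no shift from this change.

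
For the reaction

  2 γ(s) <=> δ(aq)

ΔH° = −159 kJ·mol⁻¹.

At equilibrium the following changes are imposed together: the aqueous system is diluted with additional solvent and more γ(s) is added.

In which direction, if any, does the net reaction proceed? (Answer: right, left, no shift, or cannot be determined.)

Dilution lowers every aqueous concentration by the same factor. Δn_aq = 1 − 0 = +1, so the system shifts toward the side with more dissolved moles — to the right.
γ is a pure solid; its activity is 1 regardless of amount, so Q is unaffected — no shift from this change.
Only the nonzero effect(s) matter; the net shift is to the right.

right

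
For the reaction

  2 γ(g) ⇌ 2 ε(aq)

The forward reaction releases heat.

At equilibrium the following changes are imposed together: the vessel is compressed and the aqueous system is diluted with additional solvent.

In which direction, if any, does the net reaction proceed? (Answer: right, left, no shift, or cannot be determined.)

Gas moles: reactants 2, products 0 (Δn_gas = -2). Compression shifts the system toward the side with fewer moles of gas — to the right.
Dilution lowers every aqueous concentration by the same factor. Δn_aq = 2 − 0 = +2, so the system shifts toward the side with more dissolved moles — to the right.
All effects act in the same direction — net shift to the right.

right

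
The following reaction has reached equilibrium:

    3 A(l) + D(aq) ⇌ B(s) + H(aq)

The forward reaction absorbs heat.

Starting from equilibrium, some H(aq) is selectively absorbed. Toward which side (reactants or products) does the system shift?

Removing H (aq), a product, drives the reaction to the right.

right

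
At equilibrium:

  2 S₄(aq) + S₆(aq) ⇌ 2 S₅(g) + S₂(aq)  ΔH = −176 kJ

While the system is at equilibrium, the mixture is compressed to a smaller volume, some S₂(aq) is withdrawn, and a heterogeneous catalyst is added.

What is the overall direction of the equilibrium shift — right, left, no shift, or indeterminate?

cannot be determined

Gas moles: reactants 0, products 2 (Δn_gas = +2). Compression shifts the system toward the side with fewer moles of gas — to the left.
Removing S₂ (aq), a product, drives the reaction to the right.
A catalyst speeds both forward and reverse rates equally; it changes neither Q nor K — no shift from this change.
The individual effects push in opposite directions; without quantitative information the net direction cannot be determined.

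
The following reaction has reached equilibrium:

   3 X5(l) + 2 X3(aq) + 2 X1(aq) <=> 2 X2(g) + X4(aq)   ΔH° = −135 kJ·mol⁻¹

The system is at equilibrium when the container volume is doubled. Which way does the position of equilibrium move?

Gas moles: reactants 0, products 2 (Δn_gas = +2). Expansion shifts the system toward the side with more moles of gas — to the right.

right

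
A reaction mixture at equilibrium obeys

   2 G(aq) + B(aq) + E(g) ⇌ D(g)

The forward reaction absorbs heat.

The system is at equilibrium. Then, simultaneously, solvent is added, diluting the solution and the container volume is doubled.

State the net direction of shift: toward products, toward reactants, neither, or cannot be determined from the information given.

left

Dilution lowers every aqueous concentration by the same factor. Δn_aq = 0 − 3 = -3, so the system shifts toward the side with more dissolved moles — to the left.
Gas moles: reactants 1, products 1. Δn_gas = 0, so a volume change leaves Q equal to K — no shift from this change.
Only the nonzero effect(s) matter; the net shift is to the left.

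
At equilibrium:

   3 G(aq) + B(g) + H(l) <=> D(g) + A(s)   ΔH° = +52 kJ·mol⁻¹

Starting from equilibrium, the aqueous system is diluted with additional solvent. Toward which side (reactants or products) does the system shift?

left

Dilution lowers every aqueous concentration by the same factor. Δn_aq = 0 − 3 = -3, so the system shifts toward the side with more dissolved moles — to the left.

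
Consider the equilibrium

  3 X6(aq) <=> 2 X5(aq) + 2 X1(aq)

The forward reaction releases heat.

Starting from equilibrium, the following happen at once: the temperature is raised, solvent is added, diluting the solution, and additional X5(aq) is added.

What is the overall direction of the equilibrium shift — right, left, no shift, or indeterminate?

The forward reaction is exothermic. Raising T favours the endothermic direction — shift to the left.
Dilution lowers every aqueous concentration by the same factor. Δn_aq = 4 − 3 = +1, so the system shifts toward the side with more dissolved moles — to the right.
Adding X5 (aq), a product, drives the reaction to the left.
The individual effects push in opposite directions; without quantitative information the net direction cannot be determined.

cannot be determined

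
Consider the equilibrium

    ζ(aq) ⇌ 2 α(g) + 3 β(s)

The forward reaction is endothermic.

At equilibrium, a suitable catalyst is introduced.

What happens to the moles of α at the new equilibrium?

A catalyst speeds both forward and reverse rates equally; it changes neither Q nor K — no shift from this change.
No net shift occurs, so the amount of α is unchanged.

unchanged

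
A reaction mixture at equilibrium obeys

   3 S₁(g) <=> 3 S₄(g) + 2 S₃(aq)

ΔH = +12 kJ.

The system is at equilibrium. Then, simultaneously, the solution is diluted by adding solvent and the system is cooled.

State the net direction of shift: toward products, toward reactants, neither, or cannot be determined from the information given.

cannot be determined

Dilution lowers every aqueous concentration by the same factor. Δn_aq = 2 − 0 = +2, so the system shifts toward the side with more dissolved moles — to the right.
The forward reaction is endothermic. Lowering T favours the exothermic direction — shift to the left.
The individual effects push in opposite directions; without quantitative information the net direction cannot be determined.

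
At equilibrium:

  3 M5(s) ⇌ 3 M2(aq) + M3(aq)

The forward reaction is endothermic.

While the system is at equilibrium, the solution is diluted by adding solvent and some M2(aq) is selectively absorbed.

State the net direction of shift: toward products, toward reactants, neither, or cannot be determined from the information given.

Dilution lowers every aqueous concentration by the same factor. Δn_aq = 4 − 0 = +4, so the system shifts toward the side with more dissolved moles — to the right.
Removing M2 (aq), a product, drives the reaction to the right.
All effects act in the same direction — net shift to the right.

right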